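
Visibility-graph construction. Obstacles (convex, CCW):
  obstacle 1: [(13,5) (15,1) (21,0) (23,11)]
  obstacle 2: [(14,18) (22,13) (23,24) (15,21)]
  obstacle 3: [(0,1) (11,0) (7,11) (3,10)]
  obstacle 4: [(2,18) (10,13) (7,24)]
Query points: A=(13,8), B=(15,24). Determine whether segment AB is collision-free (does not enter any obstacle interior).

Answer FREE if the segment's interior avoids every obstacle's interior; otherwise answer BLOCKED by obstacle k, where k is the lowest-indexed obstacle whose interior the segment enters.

BLOCKED by obstacle 2

Obstacle 1 [(13,5) (15,1) (21,0) (23,11)]:
  edge (13,5)–(15,1): clear
  edge (15,1)–(21,0): clear
  edge (21,0)–(23,11): clear
  edge (23,11)–(13,5): clear
  midpoint (14,16) outside
  → clear
Obstacle 2 [(14,18) (22,13) (23,24) (15,21)]:
  edge (14,18)–(22,13): crosses AB
  edge (22,13)–(23,24): clear
  edge (23,24)–(15,21): clear
  edge (15,21)–(14,18): crosses AB
  → BLOCKED
Obstacle 3 [(0,1) (11,0) (7,11) (3,10)]:
  edge (0,1)–(11,0): clear
  edge (11,0)–(7,11): clear
  edge (7,11)–(3,10): clear
  edge (3,10)–(0,1): clear
  midpoint (14,16) outside
  → clear
Obstacle 4 [(2,18) (10,13) (7,24)]:
  edge (2,18)–(10,13): clear
  edge (10,13)–(7,24): clear
  edge (7,24)–(2,18): clear
  midpoint (14,16) outside
  → clear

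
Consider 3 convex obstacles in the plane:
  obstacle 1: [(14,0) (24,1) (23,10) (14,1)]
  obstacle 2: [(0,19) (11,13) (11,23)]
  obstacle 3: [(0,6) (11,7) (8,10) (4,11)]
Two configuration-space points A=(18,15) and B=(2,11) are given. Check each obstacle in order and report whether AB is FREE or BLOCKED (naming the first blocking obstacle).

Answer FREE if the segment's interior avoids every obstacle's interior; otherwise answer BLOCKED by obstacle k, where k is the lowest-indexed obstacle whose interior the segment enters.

BLOCKED by obstacle 2

Obstacle 1 [(14,0) (24,1) (23,10) (14,1)]:
  edge (14,0)–(24,1): clear
  edge (24,1)–(23,10): clear
  edge (23,10)–(14,1): clear
  edge (14,1)–(14,0): clear
  midpoint (10,13) outside
  → clear
Obstacle 2 [(0,19) (11,13) (11,23)]:
  edge (0,19)–(11,13): crosses AB
  edge (11,13)–(11,23): crosses AB
  edge (11,23)–(0,19): clear
  → BLOCKED
Obstacle 3 [(0,6) (11,7) (8,10) (4,11)]:
  edge (0,6)–(11,7): clear
  edge (11,7)–(8,10): clear
  edge (8,10)–(4,11): clear
  edge (4,11)–(0,6): clear
  midpoint (10,13) outside
  → clear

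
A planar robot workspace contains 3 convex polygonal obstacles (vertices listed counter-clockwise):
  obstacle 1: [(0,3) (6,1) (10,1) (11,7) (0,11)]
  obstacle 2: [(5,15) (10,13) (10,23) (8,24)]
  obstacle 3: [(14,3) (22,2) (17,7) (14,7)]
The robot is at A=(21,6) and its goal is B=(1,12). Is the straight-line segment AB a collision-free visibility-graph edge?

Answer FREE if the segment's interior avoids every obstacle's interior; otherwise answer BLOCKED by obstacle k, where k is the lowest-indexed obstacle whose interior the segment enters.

Obstacle 1 [(0,3) (6,1) (10,1) (11,7) (0,11)]:
  edge (0,3)–(6,1): clear
  edge (6,1)–(10,1): clear
  edge (10,1)–(11,7): clear
  edge (11,7)–(0,11): clear
  edge (0,11)–(0,3): clear
  midpoint (11,9) outside
  → clear
Obstacle 2 [(5,15) (10,13) (10,23) (8,24)]:
  edge (5,15)–(10,13): clear
  edge (10,13)–(10,23): clear
  edge (10,23)–(8,24): clear
  edge (8,24)–(5,15): clear
  midpoint (11,9) outside
  → clear
Obstacle 3 [(14,3) (22,2) (17,7) (14,7)]:
  edge (14,3)–(22,2): clear
  edge (22,2)–(17,7): clear
  edge (17,7)–(14,7): clear
  edge (14,7)–(14,3): clear
  midpoint (11,9) outside
  → clear

FREE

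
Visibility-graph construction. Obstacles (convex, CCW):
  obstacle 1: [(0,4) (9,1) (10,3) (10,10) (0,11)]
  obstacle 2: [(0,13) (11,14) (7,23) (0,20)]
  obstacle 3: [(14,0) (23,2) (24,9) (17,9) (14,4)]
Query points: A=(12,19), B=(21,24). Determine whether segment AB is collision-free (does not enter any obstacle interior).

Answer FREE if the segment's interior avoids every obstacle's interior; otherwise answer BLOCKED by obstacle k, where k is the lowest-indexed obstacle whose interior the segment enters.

Obstacle 1 [(0,4) (9,1) (10,3) (10,10) (0,11)]:
  edge (0,4)–(9,1): clear
  edge (9,1)–(10,3): clear
  edge (10,3)–(10,10): clear
  edge (10,10)–(0,11): clear
  edge (0,11)–(0,4): clear
  midpoint (33/2,43/2) outside
  → clear
Obstacle 2 [(0,13) (11,14) (7,23) (0,20)]:
  edge (0,13)–(11,14): clear
  edge (11,14)–(7,23): clear
  edge (7,23)–(0,20): clear
  edge (0,20)–(0,13): clear
  midpoint (33/2,43/2) outside
  → clear
Obstacle 3 [(14,0) (23,2) (24,9) (17,9) (14,4)]:
  edge (14,0)–(23,2): clear
  edge (23,2)–(24,9): clear
  edge (24,9)–(17,9): clear
  edge (17,9)–(14,4): clear
  edge (14,4)–(14,0): clear
  midpoint (33/2,43/2) outside
  → clear

FREE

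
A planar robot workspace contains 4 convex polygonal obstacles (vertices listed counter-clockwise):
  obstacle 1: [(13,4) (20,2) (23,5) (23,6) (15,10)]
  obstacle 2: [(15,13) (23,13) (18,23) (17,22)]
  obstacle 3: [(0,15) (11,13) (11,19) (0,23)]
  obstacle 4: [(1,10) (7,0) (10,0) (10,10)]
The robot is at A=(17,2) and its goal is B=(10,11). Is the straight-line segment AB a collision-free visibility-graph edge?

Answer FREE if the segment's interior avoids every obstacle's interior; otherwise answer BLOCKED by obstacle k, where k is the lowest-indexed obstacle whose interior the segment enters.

BLOCKED by obstacle 1

Obstacle 1 [(13,4) (20,2) (23,5) (23,6) (15,10)]:
  edge (13,4)–(20,2): crosses AB
  edge (20,2)–(23,5): clear
  edge (23,5)–(23,6): clear
  edge (23,6)–(15,10): clear
  edge (15,10)–(13,4): crosses AB
  → BLOCKED
Obstacle 2 [(15,13) (23,13) (18,23) (17,22)]:
  edge (15,13)–(23,13): clear
  edge (23,13)–(18,23): clear
  edge (18,23)–(17,22): clear
  edge (17,22)–(15,13): clear
  midpoint (27/2,13/2) outside
  → clear
Obstacle 3 [(0,15) (11,13) (11,19) (0,23)]:
  edge (0,15)–(11,13): clear
  edge (11,13)–(11,19): clear
  edge (11,19)–(0,23): clear
  edge (0,23)–(0,15): clear
  midpoint (27/2,13/2) outside
  → clear
Obstacle 4 [(1,10) (7,0) (10,0) (10,10)]:
  edge (1,10)–(7,0): clear
  edge (7,0)–(10,0): clear
  edge (10,0)–(10,10): clear
  edge (10,10)–(1,10): clear
  midpoint (27/2,13/2) outside
  → clear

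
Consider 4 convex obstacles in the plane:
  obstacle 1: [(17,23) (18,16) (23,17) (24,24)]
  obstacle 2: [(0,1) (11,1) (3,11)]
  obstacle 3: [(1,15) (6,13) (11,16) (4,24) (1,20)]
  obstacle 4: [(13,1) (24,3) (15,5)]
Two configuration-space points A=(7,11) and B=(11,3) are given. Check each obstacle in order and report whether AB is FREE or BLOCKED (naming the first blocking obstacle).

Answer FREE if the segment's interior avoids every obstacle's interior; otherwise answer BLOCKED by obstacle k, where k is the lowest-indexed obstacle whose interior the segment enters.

Obstacle 1 [(17,23) (18,16) (23,17) (24,24)]:
  edge (17,23)–(18,16): clear
  edge (18,16)–(23,17): clear
  edge (23,17)–(24,24): clear
  edge (24,24)–(17,23): clear
  midpoint (9,7) outside
  → clear
Obstacle 2 [(0,1) (11,1) (3,11)]:
  edge (0,1)–(11,1): clear
  edge (11,1)–(3,11): clear
  edge (3,11)–(0,1): clear
  midpoint (9,7) outside
  → clear
Obstacle 3 [(1,15) (6,13) (11,16) (4,24) (1,20)]:
  edge (1,15)–(6,13): clear
  edge (6,13)–(11,16): clear
  edge (11,16)–(4,24): clear
  edge (4,24)–(1,20): clear
  edge (1,20)–(1,15): clear
  midpoint (9,7) outside
  → clear
Obstacle 4 [(13,1) (24,3) (15,5)]:
  edge (13,1)–(24,3): clear
  edge (24,3)–(15,5): clear
  edge (15,5)–(13,1): clear
  midpoint (9,7) outside
  → clear

FREE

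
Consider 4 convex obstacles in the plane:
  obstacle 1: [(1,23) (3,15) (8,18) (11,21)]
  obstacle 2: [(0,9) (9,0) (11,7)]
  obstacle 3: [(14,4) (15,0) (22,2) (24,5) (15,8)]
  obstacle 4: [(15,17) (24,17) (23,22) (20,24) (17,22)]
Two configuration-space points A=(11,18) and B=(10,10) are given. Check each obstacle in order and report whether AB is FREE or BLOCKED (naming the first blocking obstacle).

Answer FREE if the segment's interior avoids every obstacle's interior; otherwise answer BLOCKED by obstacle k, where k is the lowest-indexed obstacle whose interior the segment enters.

Obstacle 1 [(1,23) (3,15) (8,18) (11,21)]:
  edge (1,23)–(3,15): clear
  edge (3,15)–(8,18): clear
  edge (8,18)–(11,21): clear
  edge (11,21)–(1,23): clear
  midpoint (21/2,14) outside
  → clear
Obstacle 2 [(0,9) (9,0) (11,7)]:
  edge (0,9)–(9,0): clear
  edge (9,0)–(11,7): clear
  edge (11,7)–(0,9): clear
  midpoint (21/2,14) outside
  → clear
Obstacle 3 [(14,4) (15,0) (22,2) (24,5) (15,8)]:
  edge (14,4)–(15,0): clear
  edge (15,0)–(22,2): clear
  edge (22,2)–(24,5): clear
  edge (24,5)–(15,8): clear
  edge (15,8)–(14,4): clear
  midpoint (21/2,14) outside
  → clear
Obstacle 4 [(15,17) (24,17) (23,22) (20,24) (17,22)]:
  edge (15,17)–(24,17): clear
  edge (24,17)–(23,22): clear
  edge (23,22)–(20,24): clear
  edge (20,24)–(17,22): clear
  edge (17,22)–(15,17): clear
  midpoint (21/2,14) outside
  → clear

FREE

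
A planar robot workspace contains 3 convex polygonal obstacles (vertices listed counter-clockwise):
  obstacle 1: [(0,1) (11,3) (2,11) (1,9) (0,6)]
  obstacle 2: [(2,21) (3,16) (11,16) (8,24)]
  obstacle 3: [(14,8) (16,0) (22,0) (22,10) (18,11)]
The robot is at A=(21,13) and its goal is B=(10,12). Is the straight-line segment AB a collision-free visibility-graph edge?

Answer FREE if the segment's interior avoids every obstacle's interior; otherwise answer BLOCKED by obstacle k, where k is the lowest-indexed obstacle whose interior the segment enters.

Obstacle 1 [(0,1) (11,3) (2,11) (1,9) (0,6)]:
  edge (0,1)–(11,3): clear
  edge (11,3)–(2,11): clear
  edge (2,11)–(1,9): clear
  edge (1,9)–(0,6): clear
  edge (0,6)–(0,1): clear
  midpoint (31/2,25/2) outside
  → clear
Obstacle 2 [(2,21) (3,16) (11,16) (8,24)]:
  edge (2,21)–(3,16): clear
  edge (3,16)–(11,16): clear
  edge (11,16)–(8,24): clear
  edge (8,24)–(2,21): clear
  midpoint (31/2,25/2) outside
  → clear
Obstacle 3 [(14,8) (16,0) (22,0) (22,10) (18,11)]:
  edge (14,8)–(16,0): clear
  edge (16,0)–(22,0): clear
  edge (22,0)–(22,10): clear
  edge (22,10)–(18,11): clear
  edge (18,11)–(14,8): clear
  midpoint (31/2,25/2) outside
  → clear

FREE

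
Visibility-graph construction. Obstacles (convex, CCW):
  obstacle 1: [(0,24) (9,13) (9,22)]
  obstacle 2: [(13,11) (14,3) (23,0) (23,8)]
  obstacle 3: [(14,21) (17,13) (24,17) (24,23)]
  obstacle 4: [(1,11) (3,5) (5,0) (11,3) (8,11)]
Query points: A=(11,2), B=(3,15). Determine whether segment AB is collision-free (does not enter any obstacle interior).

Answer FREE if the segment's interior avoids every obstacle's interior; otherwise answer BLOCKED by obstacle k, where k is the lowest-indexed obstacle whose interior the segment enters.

Obstacle 1 [(0,24) (9,13) (9,22)]:
  edge (0,24)–(9,13): clear
  edge (9,13)–(9,22): clear
  edge (9,22)–(0,24): clear
  midpoint (7,17/2) outside
  → clear
Obstacle 2 [(13,11) (14,3) (23,0) (23,8)]:
  edge (13,11)–(14,3): clear
  edge (14,3)–(23,0): clear
  edge (23,0)–(23,8): clear
  edge (23,8)–(13,11): clear
  midpoint (7,17/2) outside
  → clear
Obstacle 3 [(14,21) (17,13) (24,17) (24,23)]:
  edge (14,21)–(17,13): clear
  edge (17,13)–(24,17): clear
  edge (24,17)–(24,23): clear
  edge (24,23)–(14,21): clear
  midpoint (7,17/2) outside
  → clear
Obstacle 4 [(1,11) (3,5) (5,0) (11,3) (8,11)]:
  edge (1,11)–(3,5): clear
  edge (3,5)–(5,0): clear
  edge (5,0)–(11,3): crosses AB
  edge (11,3)–(8,11): clear
  edge (8,11)–(1,11): crosses AB
  → BLOCKED

BLOCKED by obstacle 4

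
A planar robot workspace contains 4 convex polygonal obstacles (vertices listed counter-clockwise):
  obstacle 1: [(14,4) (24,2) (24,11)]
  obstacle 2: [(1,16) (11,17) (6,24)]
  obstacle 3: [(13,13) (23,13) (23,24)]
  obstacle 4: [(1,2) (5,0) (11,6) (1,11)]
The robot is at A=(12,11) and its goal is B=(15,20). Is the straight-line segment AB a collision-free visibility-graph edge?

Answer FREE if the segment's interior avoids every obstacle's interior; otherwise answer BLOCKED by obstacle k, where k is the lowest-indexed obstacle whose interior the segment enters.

FREE

Obstacle 1 [(14,4) (24,2) (24,11)]:
  edge (14,4)–(24,2): clear
  edge (24,2)–(24,11): clear
  edge (24,11)–(14,4): clear
  midpoint (27/2,31/2) outside
  → clear
Obstacle 2 [(1,16) (11,17) (6,24)]:
  edge (1,16)–(11,17): clear
  edge (11,17)–(6,24): clear
  edge (6,24)–(1,16): clear
  midpoint (27/2,31/2) outside
  → clear
Obstacle 3 [(13,13) (23,13) (23,24)]:
  edge (13,13)–(23,13): clear
  edge (23,13)–(23,24): clear
  edge (23,24)–(13,13): clear
  midpoint (27/2,31/2) outside
  → clear
Obstacle 4 [(1,2) (5,0) (11,6) (1,11)]:
  edge (1,2)–(5,0): clear
  edge (5,0)–(11,6): clear
  edge (11,6)–(1,11): clear
  edge (1,11)–(1,2): clear
  midpoint (27/2,31/2) outside
  → clear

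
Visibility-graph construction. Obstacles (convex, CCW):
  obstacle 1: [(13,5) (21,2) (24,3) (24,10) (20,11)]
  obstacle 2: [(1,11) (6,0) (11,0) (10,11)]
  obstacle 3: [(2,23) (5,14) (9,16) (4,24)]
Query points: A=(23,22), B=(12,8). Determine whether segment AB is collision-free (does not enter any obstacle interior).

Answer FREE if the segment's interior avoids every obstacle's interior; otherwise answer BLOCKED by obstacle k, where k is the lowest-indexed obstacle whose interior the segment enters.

FREE

Obstacle 1 [(13,5) (21,2) (24,3) (24,10) (20,11)]:
  edge (13,5)–(21,2): clear
  edge (21,2)–(24,3): clear
  edge (24,3)–(24,10): clear
  edge (24,10)–(20,11): clear
  edge (20,11)–(13,5): clear
  midpoint (35/2,15) outside
  → clear
Obstacle 2 [(1,11) (6,0) (11,0) (10,11)]:
  edge (1,11)–(6,0): clear
  edge (6,0)–(11,0): clear
  edge (11,0)–(10,11): clear
  edge (10,11)–(1,11): clear
  midpoint (35/2,15) outside
  → clear
Obstacle 3 [(2,23) (5,14) (9,16) (4,24)]:
  edge (2,23)–(5,14): clear
  edge (5,14)–(9,16): clear
  edge (9,16)–(4,24): clear
  edge (4,24)–(2,23): clear
  midpoint (35/2,15) outside
  → clear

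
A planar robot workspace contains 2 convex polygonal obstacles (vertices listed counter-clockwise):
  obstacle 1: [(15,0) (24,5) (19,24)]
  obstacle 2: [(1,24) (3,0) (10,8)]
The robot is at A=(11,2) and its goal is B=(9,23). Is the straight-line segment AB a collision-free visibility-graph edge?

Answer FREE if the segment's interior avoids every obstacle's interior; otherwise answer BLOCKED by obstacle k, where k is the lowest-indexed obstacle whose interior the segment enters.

FREE

Obstacle 1 [(15,0) (24,5) (19,24)]:
  edge (15,0)–(24,5): clear
  edge (24,5)–(19,24): clear
  edge (19,24)–(15,0): clear
  midpoint (10,25/2) outside
  → clear
Obstacle 2 [(1,24) (3,0) (10,8)]:
  edge (1,24)–(3,0): clear
  edge (3,0)–(10,8): clear
  edge (10,8)–(1,24): clear
  midpoint (10,25/2) outside
  → clear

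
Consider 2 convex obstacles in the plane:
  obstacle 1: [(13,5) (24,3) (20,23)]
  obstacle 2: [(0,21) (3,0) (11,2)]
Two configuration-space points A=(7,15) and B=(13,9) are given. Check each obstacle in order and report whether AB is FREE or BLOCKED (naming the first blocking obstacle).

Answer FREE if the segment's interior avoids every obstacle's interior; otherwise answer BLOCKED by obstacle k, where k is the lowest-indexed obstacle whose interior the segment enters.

Obstacle 1 [(13,5) (24,3) (20,23)]:
  edge (13,5)–(24,3): clear
  edge (24,3)–(20,23): clear
  edge (20,23)–(13,5): clear
  midpoint (10,12) outside
  → clear
Obstacle 2 [(0,21) (3,0) (11,2)]:
  edge (0,21)–(3,0): clear
  edge (3,0)–(11,2): clear
  edge (11,2)–(0,21): clear
  midpoint (10,12) outside
  → clear

FREE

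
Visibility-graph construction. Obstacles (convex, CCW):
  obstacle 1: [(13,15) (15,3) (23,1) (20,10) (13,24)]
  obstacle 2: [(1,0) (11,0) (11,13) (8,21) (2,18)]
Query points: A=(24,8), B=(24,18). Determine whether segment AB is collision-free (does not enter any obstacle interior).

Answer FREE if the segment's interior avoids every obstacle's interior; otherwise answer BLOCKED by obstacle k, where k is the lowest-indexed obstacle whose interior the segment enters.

Obstacle 1 [(13,15) (15,3) (23,1) (20,10) (13,24)]:
  edge (13,15)–(15,3): clear
  edge (15,3)–(23,1): clear
  edge (23,1)–(20,10): clear
  edge (20,10)–(13,24): clear
  edge (13,24)–(13,15): clear
  midpoint (24,13) outside
  → clear
Obstacle 2 [(1,0) (11,0) (11,13) (8,21) (2,18)]:
  edge (1,0)–(11,0): clear
  edge (11,0)–(11,13): clear
  edge (11,13)–(8,21): clear
  edge (8,21)–(2,18): clear
  edge (2,18)–(1,0): clear
  midpoint (24,13) outside
  → clear

FREE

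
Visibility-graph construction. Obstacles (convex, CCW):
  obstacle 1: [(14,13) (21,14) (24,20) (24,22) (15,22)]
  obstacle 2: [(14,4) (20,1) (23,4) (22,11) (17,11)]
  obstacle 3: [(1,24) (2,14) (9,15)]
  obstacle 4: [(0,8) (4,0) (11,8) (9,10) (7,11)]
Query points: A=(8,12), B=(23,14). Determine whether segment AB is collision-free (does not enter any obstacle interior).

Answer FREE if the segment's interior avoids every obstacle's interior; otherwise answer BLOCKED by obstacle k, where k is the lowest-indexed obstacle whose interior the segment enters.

Obstacle 1 [(14,13) (21,14) (24,20) (24,22) (15,22)]:
  edge (14,13)–(21,14): clear
  edge (21,14)–(24,20): clear
  edge (24,20)–(24,22): clear
  edge (24,22)–(15,22): clear
  edge (15,22)–(14,13): clear
  midpoint (31/2,13) outside
  → clear
Obstacle 2 [(14,4) (20,1) (23,4) (22,11) (17,11)]:
  edge (14,4)–(20,1): clear
  edge (20,1)–(23,4): clear
  edge (23,4)–(22,11): clear
  edge (22,11)–(17,11): clear
  edge (17,11)–(14,4): clear
  midpoint (31/2,13) outside
  → clear
Obstacle 3 [(1,24) (2,14) (9,15)]:
  edge (1,24)–(2,14): clear
  edge (2,14)–(9,15): clear
  edge (9,15)–(1,24): clear
  midpoint (31/2,13) outside
  → clear
Obstacle 4 [(0,8) (4,0) (11,8) (9,10) (7,11)]:
  edge (0,8)–(4,0): clear
  edge (4,0)–(11,8): clear
  edge (11,8)–(9,10): clear
  edge (9,10)–(7,11): clear
  edge (7,11)–(0,8): clear
  midpoint (31/2,13) outside
  → clear

FREE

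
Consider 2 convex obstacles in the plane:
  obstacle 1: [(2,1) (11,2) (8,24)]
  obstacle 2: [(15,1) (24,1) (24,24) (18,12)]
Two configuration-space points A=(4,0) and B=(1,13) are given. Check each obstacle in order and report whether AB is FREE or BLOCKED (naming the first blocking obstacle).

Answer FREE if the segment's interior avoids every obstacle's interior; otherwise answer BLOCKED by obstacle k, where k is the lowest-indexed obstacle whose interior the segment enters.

Obstacle 1 [(2,1) (11,2) (8,24)]:
  edge (2,1)–(11,2): crosses AB
  edge (11,2)–(8,24): clear
  edge (8,24)–(2,1): crosses AB
  → BLOCKED
Obstacle 2 [(15,1) (24,1) (24,24) (18,12)]:
  edge (15,1)–(24,1): clear
  edge (24,1)–(24,24): clear
  edge (24,24)–(18,12): clear
  edge (18,12)–(15,1): clear
  midpoint (5/2,13/2) outside
  → clear

BLOCKED by obstacle 1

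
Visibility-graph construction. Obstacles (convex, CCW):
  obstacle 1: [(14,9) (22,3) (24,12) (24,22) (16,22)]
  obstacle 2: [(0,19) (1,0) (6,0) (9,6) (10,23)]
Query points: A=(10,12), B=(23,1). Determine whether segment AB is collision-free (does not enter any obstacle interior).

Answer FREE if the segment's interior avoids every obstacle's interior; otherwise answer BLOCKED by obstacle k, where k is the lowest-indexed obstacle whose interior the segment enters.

Obstacle 1 [(14,9) (22,3) (24,12) (24,22) (16,22)]:
  edge (14,9)–(22,3): clear
  edge (22,3)–(24,12): clear
  edge (24,12)–(24,22): clear
  edge (24,22)–(16,22): clear
  edge (16,22)–(14,9): clear
  midpoint (33/2,13/2) outside
  → clear
Obstacle 2 [(0,19) (1,0) (6,0) (9,6) (10,23)]:
  edge (0,19)–(1,0): clear
  edge (1,0)–(6,0): clear
  edge (6,0)–(9,6): clear
  edge (9,6)–(10,23): clear
  edge (10,23)–(0,19): clear
  midpoint (33/2,13/2) outside
  → clear

FREE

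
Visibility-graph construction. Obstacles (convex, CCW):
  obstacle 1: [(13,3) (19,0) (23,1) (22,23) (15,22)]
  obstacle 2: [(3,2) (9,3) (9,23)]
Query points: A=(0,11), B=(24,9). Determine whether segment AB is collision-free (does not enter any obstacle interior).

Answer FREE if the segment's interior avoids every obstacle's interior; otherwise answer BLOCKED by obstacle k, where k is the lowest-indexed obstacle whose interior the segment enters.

Obstacle 1 [(13,3) (19,0) (23,1) (22,23) (15,22)]:
  edge (13,3)–(19,0): clear
  edge (19,0)–(23,1): clear
  edge (23,1)–(22,23): crosses AB
  edge (22,23)–(15,22): clear
  edge (15,22)–(13,3): crosses AB
  → BLOCKED
Obstacle 2 [(3,2) (9,3) (9,23)]:
  edge (3,2)–(9,3): clear
  edge (9,3)–(9,23): crosses AB
  edge (9,23)–(3,2): crosses AB
  → BLOCKED

BLOCKED by obstacle 1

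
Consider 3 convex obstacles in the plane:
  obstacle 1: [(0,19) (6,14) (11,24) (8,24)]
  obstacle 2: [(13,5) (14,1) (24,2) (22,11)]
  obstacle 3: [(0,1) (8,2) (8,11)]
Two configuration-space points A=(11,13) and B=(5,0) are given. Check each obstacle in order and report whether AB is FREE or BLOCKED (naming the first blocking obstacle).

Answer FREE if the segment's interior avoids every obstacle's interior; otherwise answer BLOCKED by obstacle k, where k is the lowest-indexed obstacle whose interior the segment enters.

Obstacle 1 [(0,19) (6,14) (11,24) (8,24)]:
  edge (0,19)–(6,14): clear
  edge (6,14)–(11,24): clear
  edge (11,24)–(8,24): clear
  edge (8,24)–(0,19): clear
  midpoint (8,13/2) outside
  → clear
Obstacle 2 [(13,5) (14,1) (24,2) (22,11)]:
  edge (13,5)–(14,1): clear
  edge (14,1)–(24,2): clear
  edge (24,2)–(22,11): clear
  edge (22,11)–(13,5): clear
  midpoint (8,13/2) outside
  → clear
Obstacle 3 [(0,1) (8,2) (8,11)]:
  edge (0,1)–(8,2): crosses AB
  edge (8,2)–(8,11): crosses AB
  edge (8,11)–(0,1): clear
  → BLOCKED

BLOCKED by obstacle 3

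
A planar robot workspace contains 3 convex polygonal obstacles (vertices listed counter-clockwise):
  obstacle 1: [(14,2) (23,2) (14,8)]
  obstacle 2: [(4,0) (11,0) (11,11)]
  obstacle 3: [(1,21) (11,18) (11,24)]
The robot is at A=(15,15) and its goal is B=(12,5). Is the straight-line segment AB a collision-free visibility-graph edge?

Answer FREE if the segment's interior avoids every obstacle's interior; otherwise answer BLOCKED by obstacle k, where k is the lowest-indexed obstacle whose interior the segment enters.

Obstacle 1 [(14,2) (23,2) (14,8)]:
  edge (14,2)–(23,2): clear
  edge (23,2)–(14,8): clear
  edge (14,8)–(14,2): clear
  midpoint (27/2,10) outside
  → clear
Obstacle 2 [(4,0) (11,0) (11,11)]:
  edge (4,0)–(11,0): clear
  edge (11,0)–(11,11): clear
  edge (11,11)–(4,0): clear
  midpoint (27/2,10) outside
  → clear
Obstacle 3 [(1,21) (11,18) (11,24)]:
  edge (1,21)–(11,18): clear
  edge (11,18)–(11,24): clear
  edge (11,24)–(1,21): clear
  midpoint (27/2,10) outside
  → clear

FREE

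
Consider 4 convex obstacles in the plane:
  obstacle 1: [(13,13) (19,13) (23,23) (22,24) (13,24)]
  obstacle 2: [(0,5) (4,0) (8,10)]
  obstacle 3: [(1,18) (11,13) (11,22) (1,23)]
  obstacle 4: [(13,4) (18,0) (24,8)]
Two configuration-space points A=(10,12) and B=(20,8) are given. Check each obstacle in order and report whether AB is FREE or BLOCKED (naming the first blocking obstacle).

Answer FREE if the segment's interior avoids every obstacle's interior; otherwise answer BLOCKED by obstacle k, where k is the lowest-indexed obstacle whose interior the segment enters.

Obstacle 1 [(13,13) (19,13) (23,23) (22,24) (13,24)]:
  edge (13,13)–(19,13): clear
  edge (19,13)–(23,23): clear
  edge (23,23)–(22,24): clear
  edge (22,24)–(13,24): clear
  edge (13,24)–(13,13): clear
  midpoint (15,10) outside
  → clear
Obstacle 2 [(0,5) (4,0) (8,10)]:
  edge (0,5)–(4,0): clear
  edge (4,0)–(8,10): clear
  edge (8,10)–(0,5): clear
  midpoint (15,10) outside
  → clear
Obstacle 3 [(1,18) (11,13) (11,22) (1,23)]:
  edge (1,18)–(11,13): clear
  edge (11,13)–(11,22): clear
  edge (11,22)–(1,23): clear
  edge (1,23)–(1,18): clear
  midpoint (15,10) outside
  → clear
Obstacle 4 [(13,4) (18,0) (24,8)]:
  edge (13,4)–(18,0): clear
  edge (18,0)–(24,8): clear
  edge (24,8)–(13,4): clear
  midpoint (15,10) outside
  → clear

FREE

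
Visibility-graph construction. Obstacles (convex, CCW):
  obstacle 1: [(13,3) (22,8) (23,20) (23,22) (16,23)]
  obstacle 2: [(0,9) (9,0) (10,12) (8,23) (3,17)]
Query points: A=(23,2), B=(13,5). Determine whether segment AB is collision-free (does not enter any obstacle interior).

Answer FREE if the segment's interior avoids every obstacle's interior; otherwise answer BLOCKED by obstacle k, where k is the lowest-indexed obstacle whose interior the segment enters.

Obstacle 1 [(13,3) (22,8) (23,20) (23,22) (16,23)]:
  edge (13,3)–(22,8): crosses AB
  edge (22,8)–(23,20): clear
  edge (23,20)–(23,22): clear
  edge (23,22)–(16,23): clear
  edge (16,23)–(13,3): crosses AB
  → BLOCKED
Obstacle 2 [(0,9) (9,0) (10,12) (8,23) (3,17)]:
  edge (0,9)–(9,0): clear
  edge (9,0)–(10,12): clear
  edge (10,12)–(8,23): clear
  edge (8,23)–(3,17): clear
  edge (3,17)–(0,9): clear
  midpoint (18,7/2) outside
  → clear

BLOCKED by obstacle 1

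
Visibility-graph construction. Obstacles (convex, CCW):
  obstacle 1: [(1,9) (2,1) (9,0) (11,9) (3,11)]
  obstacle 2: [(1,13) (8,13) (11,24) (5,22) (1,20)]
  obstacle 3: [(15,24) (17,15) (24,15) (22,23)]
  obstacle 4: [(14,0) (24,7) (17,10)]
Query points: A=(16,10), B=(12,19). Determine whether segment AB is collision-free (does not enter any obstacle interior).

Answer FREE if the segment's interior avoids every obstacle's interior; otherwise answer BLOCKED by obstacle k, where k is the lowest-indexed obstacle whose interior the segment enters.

Obstacle 1 [(1,9) (2,1) (9,0) (11,9) (3,11)]:
  edge (1,9)–(2,1): clear
  edge (2,1)–(9,0): clear
  edge (9,0)–(11,9): clear
  edge (11,9)–(3,11): clear
  edge (3,11)–(1,9): clear
  midpoint (14,29/2) outside
  → clear
Obstacle 2 [(1,13) (8,13) (11,24) (5,22) (1,20)]:
  edge (1,13)–(8,13): clear
  edge (8,13)–(11,24): clear
  edge (11,24)–(5,22): clear
  edge (5,22)–(1,20): clear
  edge (1,20)–(1,13): clear
  midpoint (14,29/2) outside
  → clear
Obstacle 3 [(15,24) (17,15) (24,15) (22,23)]:
  edge (15,24)–(17,15): clear
  edge (17,15)–(24,15): clear
  edge (24,15)–(22,23): clear
  edge (22,23)–(15,24): clear
  midpoint (14,29/2) outside
  → clear
Obstacle 4 [(14,0) (24,7) (17,10)]:
  edge (14,0)–(24,7): clear
  edge (24,7)–(17,10): clear
  edge (17,10)–(14,0): clear
  midpoint (14,29/2) outside
  → clear

FREE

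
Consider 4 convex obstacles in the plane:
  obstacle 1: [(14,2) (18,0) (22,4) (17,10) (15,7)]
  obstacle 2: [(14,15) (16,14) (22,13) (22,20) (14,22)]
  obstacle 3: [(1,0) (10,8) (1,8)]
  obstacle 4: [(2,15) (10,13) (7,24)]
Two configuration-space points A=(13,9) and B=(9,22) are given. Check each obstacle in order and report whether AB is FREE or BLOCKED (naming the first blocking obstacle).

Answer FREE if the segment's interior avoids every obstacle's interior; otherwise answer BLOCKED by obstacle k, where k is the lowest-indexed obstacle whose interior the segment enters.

FREE

Obstacle 1 [(14,2) (18,0) (22,4) (17,10) (15,7)]:
  edge (14,2)–(18,0): clear
  edge (18,0)–(22,4): clear
  edge (22,4)–(17,10): clear
  edge (17,10)–(15,7): clear
  edge (15,7)–(14,2): clear
  midpoint (11,31/2) outside
  → clear
Obstacle 2 [(14,15) (16,14) (22,13) (22,20) (14,22)]:
  edge (14,15)–(16,14): clear
  edge (16,14)–(22,13): clear
  edge (22,13)–(22,20): clear
  edge (22,20)–(14,22): clear
  edge (14,22)–(14,15): clear
  midpoint (11,31/2) outside
  → clear
Obstacle 3 [(1,0) (10,8) (1,8)]:
  edge (1,0)–(10,8): clear
  edge (10,8)–(1,8): clear
  edge (1,8)–(1,0): clear
  midpoint (11,31/2) outside
  → clear
Obstacle 4 [(2,15) (10,13) (7,24)]:
  edge (2,15)–(10,13): clear
  edge (10,13)–(7,24): clear
  edge (7,24)–(2,15): clear
  midpoint (11,31/2) outside
  → clear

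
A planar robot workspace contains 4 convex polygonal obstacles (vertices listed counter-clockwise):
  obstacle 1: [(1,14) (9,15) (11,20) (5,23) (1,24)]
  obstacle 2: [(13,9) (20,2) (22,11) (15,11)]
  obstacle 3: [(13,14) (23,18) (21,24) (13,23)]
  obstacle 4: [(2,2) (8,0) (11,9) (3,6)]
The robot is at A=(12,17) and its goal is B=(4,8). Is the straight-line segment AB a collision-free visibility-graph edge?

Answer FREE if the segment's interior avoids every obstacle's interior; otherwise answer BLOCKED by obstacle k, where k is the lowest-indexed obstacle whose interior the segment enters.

FREE

Obstacle 1 [(1,14) (9,15) (11,20) (5,23) (1,24)]:
  edge (1,14)–(9,15): clear
  edge (9,15)–(11,20): clear
  edge (11,20)–(5,23): clear
  edge (5,23)–(1,24): clear
  edge (1,24)–(1,14): clear
  midpoint (8,25/2) outside
  → clear
Obstacle 2 [(13,9) (20,2) (22,11) (15,11)]:
  edge (13,9)–(20,2): clear
  edge (20,2)–(22,11): clear
  edge (22,11)–(15,11): clear
  edge (15,11)–(13,9): clear
  midpoint (8,25/2) outside
  → clear
Obstacle 3 [(13,14) (23,18) (21,24) (13,23)]:
  edge (13,14)–(23,18): clear
  edge (23,18)–(21,24): clear
  edge (21,24)–(13,23): clear
  edge (13,23)–(13,14): clear
  midpoint (8,25/2) outside
  → clear
Obstacle 4 [(2,2) (8,0) (11,9) (3,6)]:
  edge (2,2)–(8,0): clear
  edge (8,0)–(11,9): clear
  edge (11,9)–(3,6): clear
  edge (3,6)–(2,2): clear
  midpoint (8,25/2) outside
  → clear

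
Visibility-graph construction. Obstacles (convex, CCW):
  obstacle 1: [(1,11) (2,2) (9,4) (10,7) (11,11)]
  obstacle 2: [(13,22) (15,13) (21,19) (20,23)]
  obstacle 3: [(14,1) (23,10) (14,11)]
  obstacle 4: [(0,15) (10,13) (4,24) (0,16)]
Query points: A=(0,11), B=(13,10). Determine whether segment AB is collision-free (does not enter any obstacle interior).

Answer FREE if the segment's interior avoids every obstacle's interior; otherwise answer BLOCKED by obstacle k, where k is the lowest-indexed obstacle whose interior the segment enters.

Obstacle 1 [(1,11) (2,2) (9,4) (10,7) (11,11)]:
  edge (1,11)–(2,2): crosses AB
  edge (2,2)–(9,4): clear
  edge (9,4)–(10,7): clear
  edge (10,7)–(11,11): crosses AB
  edge (11,11)–(1,11): clear
  → BLOCKED
Obstacle 2 [(13,22) (15,13) (21,19) (20,23)]:
  edge (13,22)–(15,13): clear
  edge (15,13)–(21,19): clear
  edge (21,19)–(20,23): clear
  edge (20,23)–(13,22): clear
  midpoint (13/2,21/2) outside
  → clear
Obstacle 3 [(14,1) (23,10) (14,11)]:
  edge (14,1)–(23,10): clear
  edge (23,10)–(14,11): clear
  edge (14,11)–(14,1): clear
  midpoint (13/2,21/2) outside
  → clear
Obstacle 4 [(0,15) (10,13) (4,24) (0,16)]:
  edge (0,15)–(10,13): clear
  edge (10,13)–(4,24): clear
  edge (4,24)–(0,16): clear
  edge (0,16)–(0,15): clear
  midpoint (13/2,21/2) outside
  → clear

BLOCKED by obstacle 1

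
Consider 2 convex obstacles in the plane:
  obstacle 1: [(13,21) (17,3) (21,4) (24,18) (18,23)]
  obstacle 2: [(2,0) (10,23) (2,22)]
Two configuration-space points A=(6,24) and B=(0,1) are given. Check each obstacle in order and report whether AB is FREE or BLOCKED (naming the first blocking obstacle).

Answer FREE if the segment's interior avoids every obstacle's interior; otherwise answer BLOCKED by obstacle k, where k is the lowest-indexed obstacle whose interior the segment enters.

Obstacle 1 [(13,21) (17,3) (21,4) (24,18) (18,23)]:
  edge (13,21)–(17,3): clear
  edge (17,3)–(21,4): clear
  edge (21,4)–(24,18): clear
  edge (24,18)–(18,23): clear
  edge (18,23)–(13,21): clear
  midpoint (3,25/2) outside
  → clear
Obstacle 2 [(2,0) (10,23) (2,22)]:
  edge (2,0)–(10,23): clear
  edge (10,23)–(2,22): crosses AB
  edge (2,22)–(2,0): crosses AB
  → BLOCKED

BLOCKED by obstacle 2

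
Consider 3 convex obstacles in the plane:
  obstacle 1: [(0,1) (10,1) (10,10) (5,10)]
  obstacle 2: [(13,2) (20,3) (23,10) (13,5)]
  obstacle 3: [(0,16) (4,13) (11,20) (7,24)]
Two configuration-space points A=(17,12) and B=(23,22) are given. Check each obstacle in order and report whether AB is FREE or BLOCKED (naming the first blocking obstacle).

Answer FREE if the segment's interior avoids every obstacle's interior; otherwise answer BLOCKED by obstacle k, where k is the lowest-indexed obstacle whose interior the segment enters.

FREE

Obstacle 1 [(0,1) (10,1) (10,10) (5,10)]:
  edge (0,1)–(10,1): clear
  edge (10,1)–(10,10): clear
  edge (10,10)–(5,10): clear
  edge (5,10)–(0,1): clear
  midpoint (20,17) outside
  → clear
Obstacle 2 [(13,2) (20,3) (23,10) (13,5)]:
  edge (13,2)–(20,3): clear
  edge (20,3)–(23,10): clear
  edge (23,10)–(13,5): clear
  edge (13,5)–(13,2): clear
  midpoint (20,17) outside
  → clear
Obstacle 3 [(0,16) (4,13) (11,20) (7,24)]:
  edge (0,16)–(4,13): clear
  edge (4,13)–(11,20): clear
  edge (11,20)–(7,24): clear
  edge (7,24)–(0,16): clear
  midpoint (20,17) outside
  → clear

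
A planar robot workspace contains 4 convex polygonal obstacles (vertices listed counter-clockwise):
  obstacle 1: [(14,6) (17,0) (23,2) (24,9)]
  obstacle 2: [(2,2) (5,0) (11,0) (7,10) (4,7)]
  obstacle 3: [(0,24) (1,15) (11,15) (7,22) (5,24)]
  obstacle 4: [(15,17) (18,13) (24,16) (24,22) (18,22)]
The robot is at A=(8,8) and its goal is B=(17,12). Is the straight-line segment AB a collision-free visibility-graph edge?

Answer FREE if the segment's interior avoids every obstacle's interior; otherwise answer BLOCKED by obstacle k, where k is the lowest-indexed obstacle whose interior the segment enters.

FREE

Obstacle 1 [(14,6) (17,0) (23,2) (24,9)]:
  edge (14,6)–(17,0): clear
  edge (17,0)–(23,2): clear
  edge (23,2)–(24,9): clear
  edge (24,9)–(14,6): clear
  midpoint (25/2,10) outside
  → clear
Obstacle 2 [(2,2) (5,0) (11,0) (7,10) (4,7)]:
  edge (2,2)–(5,0): clear
  edge (5,0)–(11,0): clear
  edge (11,0)–(7,10): clear
  edge (7,10)–(4,7): clear
  edge (4,7)–(2,2): clear
  midpoint (25/2,10) outside
  → clear
Obstacle 3 [(0,24) (1,15) (11,15) (7,22) (5,24)]:
  edge (0,24)–(1,15): clear
  edge (1,15)–(11,15): clear
  edge (11,15)–(7,22): clear
  edge (7,22)–(5,24): clear
  edge (5,24)–(0,24): clear
  midpoint (25/2,10) outside
  → clear
Obstacle 4 [(15,17) (18,13) (24,16) (24,22) (18,22)]:
  edge (15,17)–(18,13): clear
  edge (18,13)–(24,16): clear
  edge (24,16)–(24,22): clear
  edge (24,22)–(18,22): clear
  edge (18,22)–(15,17): clear
  midpoint (25/2,10) outside
  → clear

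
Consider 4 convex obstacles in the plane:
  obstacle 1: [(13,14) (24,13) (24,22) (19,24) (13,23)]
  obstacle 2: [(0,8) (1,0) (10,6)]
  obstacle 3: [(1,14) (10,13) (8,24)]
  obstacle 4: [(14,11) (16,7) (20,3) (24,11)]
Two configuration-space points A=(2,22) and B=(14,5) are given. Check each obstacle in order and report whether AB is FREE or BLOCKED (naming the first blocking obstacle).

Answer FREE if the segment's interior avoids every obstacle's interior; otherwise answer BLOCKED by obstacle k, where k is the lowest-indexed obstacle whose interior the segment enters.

Obstacle 1 [(13,14) (24,13) (24,22) (19,24) (13,23)]:
  edge (13,14)–(24,13): clear
  edge (24,13)–(24,22): clear
  edge (24,22)–(19,24): clear
  edge (19,24)–(13,23): clear
  edge (13,23)–(13,14): clear
  midpoint (8,27/2) outside
  → clear
Obstacle 2 [(0,8) (1,0) (10,6)]:
  edge (0,8)–(1,0): clear
  edge (1,0)–(10,6): clear
  edge (10,6)–(0,8): clear
  midpoint (8,27/2) outside
  → clear
Obstacle 3 [(1,14) (10,13) (8,24)]:
  edge (1,14)–(10,13): crosses AB
  edge (10,13)–(8,24): clear
  edge (8,24)–(1,14): crosses AB
  → BLOCKED
Obstacle 4 [(14,11) (16,7) (20,3) (24,11)]:
  edge (14,11)–(16,7): clear
  edge (16,7)–(20,3): clear
  edge (20,3)–(24,11): clear
  edge (24,11)–(14,11): clear
  midpoint (8,27/2) outside
  → clear

BLOCKED by obstacle 3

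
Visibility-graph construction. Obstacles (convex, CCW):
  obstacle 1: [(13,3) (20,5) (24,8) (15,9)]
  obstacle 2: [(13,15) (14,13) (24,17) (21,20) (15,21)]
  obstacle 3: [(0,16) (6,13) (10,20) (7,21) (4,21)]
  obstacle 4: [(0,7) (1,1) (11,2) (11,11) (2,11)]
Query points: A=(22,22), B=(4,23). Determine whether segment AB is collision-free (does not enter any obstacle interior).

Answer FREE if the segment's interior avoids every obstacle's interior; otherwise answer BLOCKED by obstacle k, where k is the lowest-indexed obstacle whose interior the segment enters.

Obstacle 1 [(13,3) (20,5) (24,8) (15,9)]:
  edge (13,3)–(20,5): clear
  edge (20,5)–(24,8): clear
  edge (24,8)–(15,9): clear
  edge (15,9)–(13,3): clear
  midpoint (13,45/2) outside
  → clear
Obstacle 2 [(13,15) (14,13) (24,17) (21,20) (15,21)]:
  edge (13,15)–(14,13): clear
  edge (14,13)–(24,17): clear
  edge (24,17)–(21,20): clear
  edge (21,20)–(15,21): clear
  edge (15,21)–(13,15): clear
  midpoint (13,45/2) outside
  → clear
Obstacle 3 [(0,16) (6,13) (10,20) (7,21) (4,21)]:
  edge (0,16)–(6,13): clear
  edge (6,13)–(10,20): clear
  edge (10,20)–(7,21): clear
  edge (7,21)–(4,21): clear
  edge (4,21)–(0,16): clear
  midpoint (13,45/2) outside
  → clear
Obstacle 4 [(0,7) (1,1) (11,2) (11,11) (2,11)]:
  edge (0,7)–(1,1): clear
  edge (1,1)–(11,2): clear
  edge (11,2)–(11,11): clear
  edge (11,11)–(2,11): clear
  edge (2,11)–(0,7): clear
  midpoint (13,45/2) outside
  → clear

FREE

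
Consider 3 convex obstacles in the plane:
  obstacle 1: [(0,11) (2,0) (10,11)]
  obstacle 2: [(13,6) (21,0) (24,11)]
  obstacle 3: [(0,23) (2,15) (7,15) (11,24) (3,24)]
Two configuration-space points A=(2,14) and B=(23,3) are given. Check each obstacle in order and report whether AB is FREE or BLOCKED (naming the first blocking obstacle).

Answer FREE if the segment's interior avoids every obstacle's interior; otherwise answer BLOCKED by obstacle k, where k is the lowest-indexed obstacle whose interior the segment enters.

BLOCKED by obstacle 1

Obstacle 1 [(0,11) (2,0) (10,11)]:
  edge (0,11)–(2,0): clear
  edge (2,0)–(10,11): crosses AB
  edge (10,11)–(0,11): crosses AB
  → BLOCKED
Obstacle 2 [(13,6) (21,0) (24,11)]:
  edge (13,6)–(21,0): clear
  edge (21,0)–(24,11): crosses AB
  edge (24,11)–(13,6): crosses AB
  → BLOCKED
Obstacle 3 [(0,23) (2,15) (7,15) (11,24) (3,24)]:
  edge (0,23)–(2,15): clear
  edge (2,15)–(7,15): clear
  edge (7,15)–(11,24): clear
  edge (11,24)–(3,24): clear
  edge (3,24)–(0,23): clear
  midpoint (25/2,17/2) outside
  → clear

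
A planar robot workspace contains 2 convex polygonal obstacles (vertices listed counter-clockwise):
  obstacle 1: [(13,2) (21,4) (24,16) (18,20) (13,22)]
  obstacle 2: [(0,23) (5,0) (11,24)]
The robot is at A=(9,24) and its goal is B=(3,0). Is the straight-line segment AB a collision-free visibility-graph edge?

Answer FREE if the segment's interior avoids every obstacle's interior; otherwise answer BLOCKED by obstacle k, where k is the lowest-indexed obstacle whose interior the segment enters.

Obstacle 1 [(13,2) (21,4) (24,16) (18,20) (13,22)]:
  edge (13,2)–(21,4): clear
  edge (21,4)–(24,16): clear
  edge (24,16)–(18,20): clear
  edge (18,20)–(13,22): clear
  edge (13,22)–(13,2): clear
  midpoint (6,12) outside
  → clear
Obstacle 2 [(0,23) (5,0) (11,24)]:
  edge (0,23)–(5,0): crosses AB
  edge (5,0)–(11,24): clear
  edge (11,24)–(0,23): crosses AB
  → BLOCKED

BLOCKED by obstacle 2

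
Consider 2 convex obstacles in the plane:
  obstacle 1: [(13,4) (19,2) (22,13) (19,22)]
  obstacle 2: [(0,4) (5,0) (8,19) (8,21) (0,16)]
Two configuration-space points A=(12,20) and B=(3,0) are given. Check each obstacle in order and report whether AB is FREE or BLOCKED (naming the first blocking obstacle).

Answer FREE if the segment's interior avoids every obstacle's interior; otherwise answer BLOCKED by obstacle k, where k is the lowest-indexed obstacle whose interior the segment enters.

BLOCKED by obstacle 2

Obstacle 1 [(13,4) (19,2) (22,13) (19,22)]:
  edge (13,4)–(19,2): clear
  edge (19,2)–(22,13): clear
  edge (22,13)–(19,22): clear
  edge (19,22)–(13,4): clear
  midpoint (15/2,10) outside
  → clear
Obstacle 2 [(0,4) (5,0) (8,19) (8,21) (0,16)]:
  edge (0,4)–(5,0): crosses AB
  edge (5,0)–(8,19): crosses AB
  edge (8,19)–(8,21): clear
  edge (8,21)–(0,16): clear
  edge (0,16)–(0,4): clear
  → BLOCKED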